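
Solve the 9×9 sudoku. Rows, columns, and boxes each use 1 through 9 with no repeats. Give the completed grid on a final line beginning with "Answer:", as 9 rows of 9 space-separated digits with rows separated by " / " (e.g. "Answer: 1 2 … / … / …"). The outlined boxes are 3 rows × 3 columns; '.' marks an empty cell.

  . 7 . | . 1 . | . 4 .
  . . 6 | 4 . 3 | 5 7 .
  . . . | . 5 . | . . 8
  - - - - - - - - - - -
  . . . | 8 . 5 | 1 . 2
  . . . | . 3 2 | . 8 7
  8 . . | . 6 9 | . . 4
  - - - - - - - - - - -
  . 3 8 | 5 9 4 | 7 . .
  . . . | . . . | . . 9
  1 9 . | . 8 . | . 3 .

Step 1. [r2c1∈{2,9}] r2c1 is the only open cell in row 2 admitting 9, so r2c1=9.
Step 2. [r1c9∈{3,6}] across col 9, 3 lands solely at r1c9. So r1c9=3.
Step 3. [r8c6∈{1,6,7}] r8c6 is the only open cell in col 6 admitting 1 ⇒ r8c6=1.
Step 4. [r4c5∈{4,7}] 4 has one home in col 5: r4c5. So r4c5=4.
Step 5. [r8c5∈{2,7}] col 5 places 7 nowhere but r8c5 ⇒ r8c5=7.
Step 6. [r9c6∈{6}] nothing but 6 survives at r9c6, so r9c6=6.
Step 7. [r7c9∈{1,6}] in col 9, 6 fits only at r7c9, so r7c9=6.
Step 8. [r7c1∈{2}] r7c1 has the single candidate 2 ⇒ r7c1=2.
Step 9. [r4c2∈{6}] r4c2 is down to just 6. So r4c2=6.
Step 10. [r3c8∈{1,2,6,9}] in col 8, 6 fits only at r3c8. So r3c8=6.
Step 11. [r9c4∈{2}] nothing but 2 survives at r9c4. So r9c4=2.
Step 12. [r9c3∈{4,5,7}] r9c3 is the only open cell in row 9 admitting 7 ⇒ r9c3=7.
Step 13. [r6c8∈{5}] r6c8 is down to just 5. So r6c8=5.
Step 14. [r5c4∈{1}] r5c4 is down to just 1 ⇒ r5c4=1.
Step 15. [r1c1∈{5}] r1c1 has the single candidate 5, so r1c1=5.
Step 16. [r1c3∈{2}] only 2 remains possible at r1c3 ⇒ r1c3=2.
Step 17. [r5c1∈{4}] r5c1 has the single candidate 4 ⇒ r5c1=4.
Step 18. [r1c7∈{9}] only 9 remains possible at r1c7 ⇒ r1c7=9.
Step 19. [r8c7∈{2,4,8}] in row 8, 8 fits only at r8c7 ⇒ r8c7=8.
Step 20. [r3c1∈{3}] only 3 remains possible at r3c1. So r3c1=3.
Step 21. [r5c3∈{5,9}] row 5 places 9 nowhere but r5c3. So r5c3=9.
Step 22. [r8c3∈{4,5}] in col 3, 5 fits only at r8c3 ⇒ r8c3=5.
Step 23. [r3c3∈{1,4}] across col 3, 4 lands solely at r3c3, so r3c3=4.
Step 24. [r3c2∈{1}] r3c2's peers cover all but 1 ⇒ r3c2=1.
Step 25. [r3c6∈{7}] r3c6 is down to just 7 ⇒ r3c6=7.
Step 26. [r4c3∈{3}] r4c3's peers cover all but 3, so r4c3=3.
Step 27. [r9c7∈{4}] r9c7 has the single candidate 4 ⇒ r9c7=4.
Step 28. [r2c9∈{1}] r2c9's peers cover all but 1. So r2c9=1.
Step 29. [r8c2∈{4}] nothing but 4 survives at r8c2 ⇒ r8c2=4.
Step 30. [r4c1∈{7}] r4c1 has the single candidate 7, so r4c1=7.
Step 31. [r1c4∈{6}] nothing but 6 survives at r1c4. So r1c4=6.
Step 32. [r6c2∈{2}] nothing but 2 survives at r6c2 ⇒ r6c2=2.
Step 33. [r5c2∈{5}] r5c2 is down to just 5. So r5c2=5.
Step 34. [r7c8∈{1}] nothing but 1 survives at r7c8 ⇒ r7c8=1.
Step 35. [r5c7∈{6}] r5c7's peers cover all but 6, so r5c7=6.
Step 36. [r2c5∈{2}] only 2 remains possible at r2c5. So r2c5=2.
Step 37. [r8c8∈{2}] nothing but 2 survives at r8c8, so r8c8=2.
Step 38. [r2c2∈{8}] r2c2's peers cover all but 8. So r2c2=8.
Step 39. [r3c4∈{9}] nothing but 9 survives at r3c4 ⇒ r3c4=9.
Step 40. [r6c7∈{3}] r6c7 is down to just 3, so r6c7=3.
Step 41. [r3c7∈{2}] r3c7 is down to just 2. So r3c7=2.
Step 42. [r8c1∈{6}] r8c1's peers cover all but 6 ⇒ r8c1=6.
Step 43. [r4c8∈{9}] only 9 remains possible at r4c8. So r4c8=9.
Step 44. [r6c4∈{7}] nothing but 7 survives at r6c4. So r6c4=7.
Step 45. [r1c6∈{8}] r1c6 has the single candidate 8, so r1c6=8.
Step 46. [r9c9∈{5}] r9c9's peers cover all but 5. So r9c9=5.
Step 47. [r8c4∈{3}] r8c4 has the single candidate 3 ⇒ r8c4=3.
Step 48. [r6c3∈{1}] nothing but 1 survives at r6c3. So r6c3=1.

Answer: 5 7 2 6 1 8 9 4 3 / 9 8 6 4 2 3 5 7 1 / 3 1 4 9 5 7 2 6 8 / 7 6 3 8 4 5 1 9 2 / 4 5 9 1 3 2 6 8 7 / 8 2 1 7 6 9 3 5 4 / 2 3 8 5 9 4 7 1 6 / 6 4 5 3 7 1 8 2 9 / 1 9 7 2 8 6 4 3 5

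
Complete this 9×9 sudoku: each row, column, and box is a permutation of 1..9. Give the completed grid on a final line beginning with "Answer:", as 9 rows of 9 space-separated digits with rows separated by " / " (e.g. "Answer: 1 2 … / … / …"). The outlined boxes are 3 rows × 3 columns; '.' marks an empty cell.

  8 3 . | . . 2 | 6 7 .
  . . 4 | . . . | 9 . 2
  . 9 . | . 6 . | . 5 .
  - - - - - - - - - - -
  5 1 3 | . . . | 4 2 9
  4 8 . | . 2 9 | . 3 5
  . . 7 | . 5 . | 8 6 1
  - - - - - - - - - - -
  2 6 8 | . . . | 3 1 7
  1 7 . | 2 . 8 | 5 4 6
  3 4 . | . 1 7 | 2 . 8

Step 1. [r3c4∈{1,3,4,7,8}] row 3 places 8 nowhere but r3c4 ⇒ r3c4=8.
Step 2. [r5c4∈{1,6,7}] in row 5, 1 fits only at r5c4, so r5c4=1.
Step 3. [r1c9∈{4}] r1c9 is down to just 4, so r1c9=4.
Step 4. [r3c6∈{1,3,4}] across row 3, 4 lands solely at r3c6 ⇒ r3c6=4.
Step 5. [r2c2∈{5}] r2c2 is down to just 5 ⇒ r2c2=5.
Step 6. [r1c5∈{9}] r1c5 has the single candidate 9, so r1c5=9.
Step 7. [r9c4∈{5,6,9}] in row 9, 6 fits only at r9c4, so r9c4=6.
Step 8. [r7c4∈{4,5,9}] r7c4 is the only open cell in row 7 admitting 9 ⇒ r7c4=9.
Step 9. [r4c4∈{7}] r4c4 has the single candidate 7. So r4c4=7.
Step 10. [r2c4∈{3}] only 3 remains possible at r2c4 ⇒ r2c4=3.
Step 11. [r2c1∈{6,7}] 6 has one home in row 2: r2c1, so r2c1=6.
Step 12. [r3c3∈{1,2}] r3c3 is the only open cell in row 3 admitting 2, so r3c3=2.
Step 13. [r9c3∈{5,9}] 5 has one home in row 9: r9c3, so r9c3=5.
Step 14. [r5c3∈{6}] r5c3's peers cover all but 6, so r5c3=6.
Step 15. [r6c2∈{2}] r6c2's peers cover all but 2 ⇒ r6c2=2.
Step 16. [r4c6∈{6}] only 6 remains possible at r4c6 ⇒ r4c6=6.
Step 17. [r7c5∈{4}] only 4 remains possible at r7c5, so r7c5=4.
Step 18. [r7c6∈{5}] r7c6 is down to just 5. So r7c6=5.
Step 19. [r6c4∈{4}] nothing but 4 survives at r6c4 ⇒ r6c4=4.
Step 20. [r8c5∈{3}] r8c5's peers cover all but 3. So r8c5=3.
Step 21. [r6c1∈{9}] r6c1 is down to just 9 ⇒ r6c1=9.
Step 22. [r1c4∈{5}] only 5 remains possible at r1c4. So r1c4=5.
Step 23. [r2c8∈{8}] nothing but 8 survives at r2c8. So r2c8=8.
Step 24. [r3c9∈{3}] r3c9 is down to just 3, so r3c9=3.
Step 25. [r5c7∈{7}] r5c7 has the single candidate 7. So r5c7=7.
Step 26. [r6c6∈{3}] r6c6 is down to just 3. So r6c6=3.
Step 27. [r8c3∈{9}] nothing but 9 survives at r8c3. So r8c3=9.
Step 28. [r3c1∈{7}] only 7 remains possible at r3c1, so r3c1=7.
Step 29. [r1c3∈{1}] only 1 remains possible at r1c3, so r1c3=1.
Step 30. [r2c6∈{1}] only 1 remains possible at r2c6. So r2c6=1.
Step 31. [r3c7∈{1}] r3c7's peers cover all but 1 ⇒ r3c7=1.
Step 32. [r9c8∈{9}] r9c8 has the single candidate 9 ⇒ r9c8=9.
Step 33. [r4c5∈{8}] r4c5 has the single candidate 8 ⇒ r4c5=8.
Step 34. [r2c5∈{7}] nothing but 7 survives at r2c5 ⇒ r2c5=7.

Answer: 8 3 1 5 9 2 6 7 4 / 6 5 4 3 7 1 9 8 2 / 7 9 2 8 6 4 1 5 3 / 5 1 3 7 8 6 4 2 9 / 4 8 6 1 2 9 7 3 5 / 9 2 7 4 5 3 8 6 1 / 2 6 8 9 4 5 3 1 7 / 1 7 9 2 3 8 5 4 6 / 3 4 5 6 1 7 2 9 8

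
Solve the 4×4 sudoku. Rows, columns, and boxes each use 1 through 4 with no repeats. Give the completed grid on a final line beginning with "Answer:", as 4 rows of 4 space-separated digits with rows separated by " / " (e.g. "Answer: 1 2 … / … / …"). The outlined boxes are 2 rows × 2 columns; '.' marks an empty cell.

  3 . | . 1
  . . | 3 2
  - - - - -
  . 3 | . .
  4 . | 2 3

Step 1. [r2c2∈{1,4}] row 2 places 4 nowhere but r2c2 ⇒ r2c2=4.
Step 2. [r3c3∈{1,4}] col 3 places 1 nowhere but r3c3. So r3c3=1.
Step 3. [r2c1∈{1}] nothing but 1 survives at r2c1 ⇒ r2c1=1.
Step 4. [r1c2∈{2}] r1c2 is down to just 2 ⇒ r1c2=2.
Step 5. [r3c1∈{2}] r3c1 is down to just 2. So r3c1=2.
Step 6. [r4c2∈{1}] nothing but 1 survives at r4c2, so r4c2=1.
Step 7. [r1c3∈{4}] only 4 remains possible at r1c3. So r1c3=4.
Step 8. [r3c4∈{4}] r3c4 is down to just 4. So r3c4=4.

Answer: 3 2 4 1 / 1 4 3 2 / 2 3 1 4 / 4 1 2 3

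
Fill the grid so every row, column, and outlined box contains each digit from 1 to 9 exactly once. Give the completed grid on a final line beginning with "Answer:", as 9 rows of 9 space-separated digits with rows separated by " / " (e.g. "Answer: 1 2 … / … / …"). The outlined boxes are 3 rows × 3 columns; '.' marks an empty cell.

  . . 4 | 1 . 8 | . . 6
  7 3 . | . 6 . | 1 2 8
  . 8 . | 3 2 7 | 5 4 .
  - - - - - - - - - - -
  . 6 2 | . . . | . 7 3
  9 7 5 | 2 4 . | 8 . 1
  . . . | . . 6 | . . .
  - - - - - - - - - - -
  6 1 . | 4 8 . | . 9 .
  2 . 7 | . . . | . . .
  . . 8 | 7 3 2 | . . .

Step 1. [r7c6∈{5}] r7c6 has the single candidate 5. So r7c6=5.
Step 2. [r6c2∈{4}] r6c2 has the single candidate 4 ⇒ r6c2=4.
Step 3. [r6c8∈{5}] r6c8 has the single candidate 5 ⇒ r6c8=5.
Step 4. [r2c3∈{9}] r2c3's peers cover all but 9. So r2c3=9.
Step 5. [r1c5∈{5,9}] in box 2, 9 fits only at r1c5. So r1c5=9.
Step 6. [r8c5∈{1}] r8c5 has the single candidate 1. So r8c5=1.
Step 7. [r3c1∈{1}] r3c1 is down to just 1. So r3c1=1.
Step 8. [r4c7∈{4,9}] across row 4, 4 lands solely at r4c7. So r4c7=4.
Step 9. [r8c6∈{9}] r8c6's peers cover all but 9. So r8c6=9.
Step 10. [r8c2∈{5}] only 5 remains possible at r8c2. So r8c2=5.
Step 11. [r6c7∈{2,9}] 9 has one home in col 7: r6c7. So r6c7=9.
Step 12. [r9c7∈{6}] nothing but 6 survives at r9c7 ⇒ r9c7=6.
Step 13. [r8c7∈{3}] only 3 remains possible at r8c7. So r8c7=3.
Step 14. [r7c7∈{2,7}] across col 7, 2 lands solely at r7c7. So r7c7=2.
Step 15. [r6c1∈{3,8}] 3 has one home in col 1: r6c1, so r6c1=3.
Step 16. [r4c4∈{5,8,9}] 9 has one home in row 4: r4c4. So r4c4=9.
Step 17. [r8c9∈{4}] nothing but 4 survives at r8c9. So r8c9=4.
Step 18. [r5c6∈{3}] r5c6 is down to just 3, so r5c6=3.
Step 19. [r3c3∈{6}] only 6 remains possible at r3c3 ⇒ r3c3=6.
Step 20. [r6c5∈{7}] r6c5's peers cover all but 7, so r6c5=7.
Step 21. [r6c3∈{1}] r6c3 is down to just 1 ⇒ r6c3=1.
Step 22. [r7c9∈{7}] only 7 remains possible at r7c9, so r7c9=7.
Step 23. [r1c2∈{2}] r1c2's peers cover all but 2. So r1c2=2.
Step 24. [r1c7∈{7}] nothing but 7 survives at r1c7, so r1c7=7.
Step 25. [r6c4∈{8}] r6c4 has the single candidate 8 ⇒ r6c4=8.
Step 26. [r6c9∈{2}] r6c9 is down to just 2. So r6c9=2.
Step 27. [r8c8∈{8}] only 8 remains possible at r8c8 ⇒ r8c8=8.
Step 28. [r4c1∈{8}] r4c1 is down to just 8, so r4c1=8.
Step 29. [r2c4∈{5}] r2c4 has the single candidate 5 ⇒ r2c4=5.
Step 30. [r8c4∈{6}] nothing but 6 survives at r8c4 ⇒ r8c4=6.
Step 31. [r2c6∈{4}] nothing but 4 survives at r2c6, so r2c6=4.
Step 32. [r9c8∈{1}] nothing but 1 survives at r9c8 ⇒ r9c8=1.
Step 33. [r9c9∈{5}] r9c9 has the single candidate 5. So r9c9=5.
Step 34. [r4c5∈{5}] r4c5 is down to just 5. So r4c5=5.
Step 35. [r1c1∈{5}] r1c1's peers cover all but 5. So r1c1=5.
Step 36. [r4c6∈{1}] r4c6 has the single candidate 1 ⇒ r4c6=1.
Step 37. [r1c8∈{3}] r1c8's peers cover all but 3. So r1c8=3.
Step 38. [r9c1∈{4}] nothing but 4 survives at r9c1 ⇒ r9c1=4.
Step 39. [r7c3∈{3}] r7c3 has the single candidate 3, so r7c3=3.
Step 40. [r5c8∈{6}] only 6 remains possible at r5c8. So r5c8=6.
Step 41. [r3c9∈{9}] r3c9 is down to just 9 ⇒ r3c9=9.
Step 42. [r9c2∈{9}] r9c2's peers cover all but 9, so r9c2=9.

Answer: 5 2 4 1 9 8 7 3 6 / 7 3 9 5 6 4 1 2 8 / 1 8 6 3 2 7 5 4 9 / 8 6 2 9 5 1 4 7 3 / 9 7 5 2 4 3 8 6 1 / 3 4 1 8 7 6 9 5 2 / 6 1 3 4 8 5 2 9 7 / 2 5 7 6 1 9 3 8 4 / 4 9 8 7 3 2 6 1 5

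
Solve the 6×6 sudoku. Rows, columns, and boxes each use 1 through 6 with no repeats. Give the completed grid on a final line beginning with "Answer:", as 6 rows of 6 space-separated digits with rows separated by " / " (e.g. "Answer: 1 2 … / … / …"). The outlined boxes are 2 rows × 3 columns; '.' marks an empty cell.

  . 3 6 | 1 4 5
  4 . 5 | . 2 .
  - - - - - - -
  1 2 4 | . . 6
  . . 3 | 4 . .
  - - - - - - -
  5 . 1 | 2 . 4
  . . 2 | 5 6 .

Step 1. [r4c5∈{1,5}] across col 5, 1 lands solely at r4c5. So r4c5=1.
Step 2. [r5c5∈{3}] r5c5's peers cover all but 3, so r5c5=3.
Step 3. [r3c4∈{3}] r3c4 is down to just 3. So r3c4=3.
Step 4. [r4c1∈{6}] nothing but 6 survives at r4c1. So r4c1=6.
Step 5. [r6c1∈{3}] r6c1 is down to just 3. So r6c1=3.
Step 6. [r4c2∈{5}] r4c2 has the single candidate 5. So r4c2=5.
Step 7. [r2c4∈{6}] r2c4 has the single candidate 6, so r2c4=6.
Step 8. [r1c1∈{2}] r1c1 is down to just 2, so r1c1=2.
Step 9. [r6c2∈{4}] r6c2 is down to just 4. So r6c2=4.
Step 10. [r3c5∈{5}] only 5 remains possible at r3c5. So r3c5=5.
Step 11. [r6c6∈{1}] r6c6's peers cover all but 1. So r6c6=1.
Step 12. [r2c2∈{1}] r2c2 is down to just 1 ⇒ r2c2=1.
Step 13. [r5c2∈{6}] r5c2's peers cover all but 6 ⇒ r5c2=6.
Step 14. [r4c6∈{2}] nothing but 2 survives at r4c6 ⇒ r4c6=2.
Step 15. [r2c6∈{3}] r2c6 has the single candidate 3, so r2c6=3.

Answer: 2 3 6 1 4 5 / 4 1 5 6 2 3 / 1 2 4 3 5 6 / 6 5 3 4 1 2 / 5 6 1 2 3 4 / 3 4 2 5 6 1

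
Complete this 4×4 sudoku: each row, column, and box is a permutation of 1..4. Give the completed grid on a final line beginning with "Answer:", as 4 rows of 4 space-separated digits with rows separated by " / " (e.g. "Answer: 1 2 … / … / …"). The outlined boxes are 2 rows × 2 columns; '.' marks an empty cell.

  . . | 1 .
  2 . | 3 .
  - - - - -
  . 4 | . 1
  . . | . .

Step 1. [r4c4∈{2,3,4}] across col 4, 3 lands solely at r4c4. So r4c4=3.
Step 2. [r4c2∈{1,2}] 2 has one home in col 2: r4c2 ⇒ r4c2=2.
Step 3. [r1c1∈{3,4}] in col 1, 4 fits only at r1c1, so r1c1=4.
Step 4. [r4c3∈{4}] r4c3 is down to just 4 ⇒ r4c3=4.
Step 5. [r2c2∈{1}] only 1 remains possible at r2c2, so r2c2=1.
Step 6. [r4c1∈{1}] r4c1 has the single candidate 1 ⇒ r4c1=1.
Step 7. [r2c4∈{4}] r2c4's peers cover all but 4, so r2c4=4.
Step 8. [r1c2∈{3}] nothing but 3 survives at r1c2. So r1c2=3.
Step 9. [r3c3∈{2}] r3c3 is down to just 2 ⇒ r3c3=2.
Step 10. [r1c4∈{2}] nothing but 2 survives at r1c4. So r1c4=2.
Step 11. [r3c1∈{3}] r3c1's peers cover all but 3, so r3c1=3.

Answer: 4 3 1 2 / 2 1 3 4 / 3 4 2 1 / 1 2 4 3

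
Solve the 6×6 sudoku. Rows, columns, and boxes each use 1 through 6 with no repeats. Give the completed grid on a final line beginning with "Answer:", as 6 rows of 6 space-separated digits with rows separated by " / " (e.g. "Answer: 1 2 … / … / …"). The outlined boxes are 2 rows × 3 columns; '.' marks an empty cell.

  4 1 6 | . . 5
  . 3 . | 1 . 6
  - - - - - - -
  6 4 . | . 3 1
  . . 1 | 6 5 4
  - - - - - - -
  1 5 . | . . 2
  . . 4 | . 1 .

Step 1. [r1c4∈{2,3}] row 1 places 3 nowhere but r1c4. So r1c4=3.
Step 2. [r4c2∈{2}] r4c2's peers cover all but 2 ⇒ r4c2=2.
Step 3. [r2c3∈{2,5}] r2c3 is the only open cell in col 3 admitting 2 ⇒ r2c3=2.
Step 4. [r2c5∈{4}] only 4 remains possible at r2c5 ⇒ r2c5=4.
Step 5. [r6c6∈{3}] nothing but 3 survives at r6c6. So r6c6=3.
Step 6. [r5c3∈{3}] only 3 remains possible at r5c3. So r5c3=3.
Step 7. [r6c1∈{2}] r6c1 has the single candidate 2. So r6c1=2.
Step 8. [r6c4∈{5}] r6c4 has the single candidate 5, so r6c4=5.
Step 9. [r3c3∈{5}] only 5 remains possible at r3c3, so r3c3=5.
Step 10. [r5c4∈{4}] r5c4 has the single candidate 4, so r5c4=4.
Step 11. [r4c1∈{3}] only 3 remains possible at r4c1, so r4c1=3.
Step 12. [r2c1∈{5}] r2c1's peers cover all but 5 ⇒ r2c1=5.
Step 13. [r5c5∈{6}] only 6 remains possible at r5c5. So r5c5=6.
Step 14. [r3c4∈{2}] r3c4 has the single candidate 2. So r3c4=2.
Step 15. [r1c5∈{2}] r1c5 is down to just 2. So r1c5=2.
Step 16. [r6c2∈{6}] only 6 remains possible at r6c2 ⇒ r6c2=6.

Answer: 4 1 6 3 2 5 / 5 3 2 1 4 6 / 6 4 5 2 3 1 / 3 2 1 6 5 4 / 1 5 3 4 6 2 / 2 6 4 5 1 3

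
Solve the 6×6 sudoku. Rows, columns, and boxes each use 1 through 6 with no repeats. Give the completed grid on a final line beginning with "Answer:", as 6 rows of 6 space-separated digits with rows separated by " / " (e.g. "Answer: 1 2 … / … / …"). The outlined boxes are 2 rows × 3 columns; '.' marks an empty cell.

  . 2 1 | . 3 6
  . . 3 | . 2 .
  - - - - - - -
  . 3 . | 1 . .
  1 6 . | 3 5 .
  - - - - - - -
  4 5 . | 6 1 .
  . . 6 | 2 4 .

Step 1. [r3c1∈{2,5}] 2 has one home in col 1: r3c1 ⇒ r3c1=2.
Step 2. [r3c6∈{4}] r3c6's peers cover all but 4, so r3c6=4.
Step 3. [r1c4∈{4,5}] 4 has one home in row 1: r1c4 ⇒ r1c4=4.
Step 4. [r6c6∈{3,5}] r6c6 is the only open cell in row 6 admitting 5 ⇒ r6c6=5.
Step 5. [r2c4∈{5}] nothing but 5 survives at r2c4. So r2c4=5.
Step 6. [r6c1∈{3}] r6c1 has the single candidate 3, so r6c1=3.
Step 7. [r2c2∈{4}] r2c2 has the single candidate 4. So r2c2=4.
Step 8. [r6c2∈{1}] r6c2's peers cover all but 1, so r6c2=1.
Step 9. [r2c6∈{1}] r2c6 is down to just 1 ⇒ r2c6=1.
Step 10. [r4c6∈{2}] r4c6 is down to just 2. So r4c6=2.
Step 11. [r1c1∈{5}] r1c1 is down to just 5 ⇒ r1c1=5.
Step 12. [r3c3∈{5}] only 5 remains possible at r3c3. So r3c3=5.
Step 13. [r2c1∈{6}] only 6 remains possible at r2c1, so r2c1=6.
Step 14. [r5c6∈{3}] only 3 remains possible at r5c6, so r5c6=3.
Step 15. [r4c3∈{4}] r4c3's peers cover all but 4 ⇒ r4c3=4.
Step 16. [r3c5∈{6}] nothing but 6 survives at r3c5, so r3c5=6.
Step 17. [r5c3∈{2}] only 2 remains possible at r5c3. So r5c3=2.

Answer: 5 2 1 4 3 6 / 6 4 3 5 2 1 / 2 3 5 1 6 4 / 1 6 4 3 5 2 / 4 5 2 6 1 3 / 3 1 6 2 4 5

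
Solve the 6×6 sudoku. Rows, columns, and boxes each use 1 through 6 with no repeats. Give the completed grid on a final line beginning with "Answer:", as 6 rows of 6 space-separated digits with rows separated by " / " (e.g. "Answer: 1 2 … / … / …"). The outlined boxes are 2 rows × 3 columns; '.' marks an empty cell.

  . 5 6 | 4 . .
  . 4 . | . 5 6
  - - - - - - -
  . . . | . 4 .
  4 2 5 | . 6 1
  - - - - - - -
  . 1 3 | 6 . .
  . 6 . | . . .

Step 1. [r5c5∈{2}] r5c5's peers cover all but 2. So r5c5=2.
Step 2. [r4c4∈{3}] r4c4 has the single candidate 3. So r4c4=3.
Step 3. [r2c1∈{1,2,3}] across row 2, 3 lands solely at r2c1, so r2c1=3.
Step 4. [r5c1∈{5}] r5c1 is down to just 5, so r5c1=5.
Step 5. [r6c1∈{2}] r6c1's peers cover all but 2 ⇒ r6c1=2.
Step 6. [r1c6∈{2,3}] in row 1, 2 fits only at r1c6, so r1c6=2.
Step 7. [r6c6∈{3,4,5}] 3 has one home in col 6: r6c6, so r6c6=3.
Step 8. [r2c4∈{1}] r2c4 has the single candidate 1, so r2c4=1.
Step 9. [r3c6∈{5}] r3c6 has the single candidate 5, so r3c6=5.
Step 10. [r3c3∈{1}] r3c3 has the single candidate 1. So r3c3=1.
Step 11. [r5c6∈{4}] r5c6 is down to just 4, so r5c6=4.
Step 12. [r1c1∈{1}] nothing but 1 survives at r1c1. So r1c1=1.
Step 13. [r3c2∈{3}] r3c2's peers cover all but 3, so r3c2=3.
Step 14. [r6c4∈{5}] r6c4 is down to just 5 ⇒ r6c4=5.
Step 15. [r6c5∈{1}] only 1 remains possible at r6c5. So r6c5=1.
Step 16. [r6c3∈{4}] r6c3 is down to just 4 ⇒ r6c3=4.
Step 17. [r3c4∈{2}] r3c4 is down to just 2 ⇒ r3c4=2.
Step 18. [r2c3∈{2}] r2c3's peers cover all but 2, so r2c3=2.
Step 19. [r1c5∈{3}] nothing but 3 survives at r1c5, so r1c5=3.
Step 20. [r3c1∈{6}] r3c1 has the single candidate 6. So r3c1=6.

Answer: 1 5 6 4 3 2 / 3 4 2 1 5 6 / 6 3 1 2 4 5 / 4 2 5 3 6 1 / 5 1 3 6 2 4 / 2 6 4 5 1 3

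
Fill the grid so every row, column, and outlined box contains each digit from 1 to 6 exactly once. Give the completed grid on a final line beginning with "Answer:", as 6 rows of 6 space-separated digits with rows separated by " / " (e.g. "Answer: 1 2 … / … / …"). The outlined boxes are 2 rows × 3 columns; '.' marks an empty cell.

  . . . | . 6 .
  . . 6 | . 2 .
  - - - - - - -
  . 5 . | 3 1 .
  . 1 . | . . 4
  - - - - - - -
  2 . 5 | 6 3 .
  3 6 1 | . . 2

Step 1. [r3c3∈{2,4}] across row 3, 2 lands solely at r3c3, so r3c3=2.
Step 2. [r1c3∈{3,4}] across col 3, 4 lands solely at r1c3. So r1c3=4.
Step 3. [r2c4∈{1,4,5}] across row 2, 4 lands solely at r2c4, so r2c4=4.
Step 4. [r1c4∈{1,5}] col 4 places 1 nowhere but r1c4 ⇒ r1c4=1.
Step 5. [r6c4∈{5}] r6c4's peers cover all but 5, so r6c4=5.
Step 6. [r1c1∈{5}] only 5 remains possible at r1c1. So r1c1=5.
Step 7. [r1c6∈{3}] r1c6's peers cover all but 3, so r1c6=3.
Step 8. [r4c1∈{6}] r4c1 has the single candidate 6, so r4c1=6.
Step 9. [r5c6∈{1}] r5c6 has the single candidate 1 ⇒ r5c6=1.
Step 10. [r1c2∈{2}] r1c2 has the single candidate 2. So r1c2=2.
Step 11. [r2c1∈{1}] only 1 remains possible at r2c1, so r2c1=1.
Step 12. [r2c2∈{3}] r2c2's peers cover all but 3 ⇒ r2c2=3.
Step 13. [r6c5∈{4}] r6c5 has the single candidate 4 ⇒ r6c5=4.
Step 14. [r4c5∈{5}] nothing but 5 survives at r4c5, so r4c5=5.
Step 15. [r4c3∈{3}] nothing but 3 survives at r4c3 ⇒ r4c3=3.
Step 16. [r5c2∈{4}] r5c2's peers cover all but 4, so r5c2=4.
Step 17. [r2c6∈{5}] nothing but 5 survives at r2c6, so r2c6=5.
Step 18. [r3c6∈{6}] only 6 remains possible at r3c6. So r3c6=6.
Step 19. [r3c1∈{4}] r3c1's peers cover all but 4, so r3c1=4.
Step 20. [r4c4∈{2}] r4c4 has the single candidate 2, so r4c4=2.

Answer: 5 2 4 1 6 3 / 1 3 6 4 2 5 / 4 5 2 3 1 6 / 6 1 3 2 5 4 / 2 4 5 6 3 1 / 3 6 1 5 4 2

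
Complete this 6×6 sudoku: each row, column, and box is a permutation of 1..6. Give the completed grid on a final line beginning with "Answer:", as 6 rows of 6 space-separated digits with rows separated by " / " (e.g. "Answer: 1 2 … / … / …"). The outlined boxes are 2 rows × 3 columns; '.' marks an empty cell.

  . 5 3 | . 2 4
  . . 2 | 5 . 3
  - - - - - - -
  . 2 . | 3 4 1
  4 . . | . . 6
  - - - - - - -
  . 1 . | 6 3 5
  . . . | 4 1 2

Step 1. [r1c1∈{1,6}] r1c1 is the only open cell in row 1 admitting 6, so r1c1=6.
Step 2. [r3c1∈{5}] only 5 remains possible at r3c1 ⇒ r3c1=5.
Step 3. [r6c2∈{3,6}] across col 2, 6 lands solely at r6c2 ⇒ r6c2=6.
Step 4. [r2c5∈{6}] nothing but 6 survives at r2c5 ⇒ r2c5=6.
Step 5. [r4c3∈{1}] r4c3 is down to just 1, so r4c3=1.
Step 6. [r2c2∈{4}] r2c2's peers cover all but 4 ⇒ r2c2=4.
Step 7. [r5c3∈{4}] r5c3 has the single candidate 4. So r5c3=4.
Step 8. [r3c3∈{6}] nothing but 6 survives at r3c3 ⇒ r3c3=6.
Step 9. [r4c5∈{5}] r4c5 is down to just 5, so r4c5=5.
Step 10. [r4c4∈{2}] only 2 remains possible at r4c4. So r4c4=2.
Step 11. [r2c1∈{1}] r2c1 has the single candidate 1, so r2c1=1.
Step 12. [r4c2∈{3}] nothing but 3 survives at r4c2 ⇒ r4c2=3.
Step 13. [r1c4∈{1}] nothing but 1 survives at r1c4. So r1c4=1.
Step 14. [r6c3∈{5}] r6c3's peers cover all but 5, so r6c3=5.
Step 15. [r5c1∈{2}] r5c1 is down to just 2. So r5c1=2.
Step 16. [r6c1∈{3}] only 3 remains possible at r6c1 ⇒ r6c1=3.

Answer: 6 5 3 1 2 4 / 1 4 2 5 6 3 / 5 2 6 3 4 1 / 4 3 1 2 5 6 / 2 1 4 6 3 5 / 3 6 5 4 1 2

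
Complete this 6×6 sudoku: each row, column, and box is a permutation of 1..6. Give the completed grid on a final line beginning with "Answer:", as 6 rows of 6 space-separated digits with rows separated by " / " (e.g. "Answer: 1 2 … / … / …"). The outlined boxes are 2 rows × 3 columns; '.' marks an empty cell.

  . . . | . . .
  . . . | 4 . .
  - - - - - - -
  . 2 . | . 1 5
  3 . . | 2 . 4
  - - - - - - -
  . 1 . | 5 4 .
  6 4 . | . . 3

Step 1. [r4c5∈{6}] r4c5's peers cover all but 6. So r4c5=6.
Step 2. [r1c4∈{1,3,6}] 6 has one home in col 4: r1c4. So r1c4=6.
Step 3. [r5c1∈{2}] only 2 remains possible at r5c1, so r5c1=2.
Step 4. [r4c3∈{1,5}] row 4 places 1 nowhere but r4c3. So r4c3=1.
Step 5. [r2c2∈{3,5,6}] in col 2, 6 fits only at r2c2. So r2c2=6.
Step 6. [r1c2∈{3,5}] in col 2, 3 fits only at r1c2, so r1c2=3.
Step 7. [r2c5∈{2,3,5}] in row 2, 3 fits only at r2c5, so r2c5=3.
Step 8. [r1c5∈{2,5}] in col 5, 5 fits only at r1c5. So r1c5=5.
Step 9. [r2c1∈{1,5}] col 1 places 5 nowhere but r2c1, so r2c1=5.
Step 10. [r1c1∈{1,4}] 1 has one home in col 1: r1c1, so r1c1=1.
Step 11. [r1c3∈{2,4}] across row 1, 4 lands solely at r1c3 ⇒ r1c3=4.
Step 12. [r2c6∈{1,2}] row 2 places 1 nowhere but r2c6, so r2c6=1.
Step 13. [r3c3∈{6}] nothing but 6 survives at r3c3. So r3c3=6.
Step 14. [r6c5∈{2}] only 2 remains possible at r6c5 ⇒ r6c5=2.
Step 15. [r5c3∈{3}] r5c3 has the single candidate 3 ⇒ r5c3=3.
Step 16. [r4c2∈{5}] r4c2's peers cover all but 5, so r4c2=5.
Step 17. [r1c6∈{2}] r1c6's peers cover all but 2. So r1c6=2.
Step 18. [r5c6∈{6}] r5c6 is down to just 6 ⇒ r5c6=6.
Step 19. [r3c1∈{4}] only 4 remains possible at r3c1 ⇒ r3c1=4.
Step 20. [r6c3∈{5}] r6c3's peers cover all but 5 ⇒ r6c3=5.
Step 21. [r2c3∈{2}] only 2 remains possible at r2c3 ⇒ r2c3=2.
Step 22. [r6c4∈{1}] only 1 remains possible at r6c4. So r6c4=1.
Step 23. [r3c4∈{3}] r3c4 has the single candidate 3. So r3c4=3.

Answer: 1 3 4 6 5 2 / 5 6 2 4 3 1 / 4 2 6 3 1 5 / 3 5 1 2 6 4 / 2 1 3 5 4 6 / 6 4 5 1 2 3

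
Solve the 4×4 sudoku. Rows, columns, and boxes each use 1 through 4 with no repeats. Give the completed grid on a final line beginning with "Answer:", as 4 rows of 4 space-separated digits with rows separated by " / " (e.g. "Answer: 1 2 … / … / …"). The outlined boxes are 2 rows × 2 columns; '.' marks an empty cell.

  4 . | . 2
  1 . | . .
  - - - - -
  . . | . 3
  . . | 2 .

Step 1. [r4c4∈{1,4}] across col 4, 1 lands solely at r4c4 ⇒ r4c4=1.
Step 2. [r1c2∈{3}] r1c2 is down to just 3 ⇒ r1c2=3.
Step 3. [r3c3∈{4}] r3c3 is down to just 4, so r3c3=4.
Step 4. [r3c2∈{1,2}] row 3 places 1 nowhere but r3c2 ⇒ r3c2=1.
Step 5. [r4c2∈{4}] r4c2 is down to just 4 ⇒ r4c2=4.
Step 6. [r2c4∈{4}] only 4 remains possible at r2c4. So r2c4=4.
Step 7. [r3c1∈{2}] r3c1 has the single candidate 2, so r3c1=2.
Step 8. [r4c1∈{3}] r4c1 has the single candidate 3, so r4c1=3.
Step 9. [r2c2∈{2}] r2c2 is down to just 2, so r2c2=2.
Step 10. [r1c3∈{1}] r1c3 has the single candidate 1. So r1c3=1.
Step 11. [r2c3∈{3}] nothing but 3 survives at r2c3, so r2c3=3.

Answer: 4 3 1 2 / 1 2 3 4 / 2 1 4 3 / 3 4 2 1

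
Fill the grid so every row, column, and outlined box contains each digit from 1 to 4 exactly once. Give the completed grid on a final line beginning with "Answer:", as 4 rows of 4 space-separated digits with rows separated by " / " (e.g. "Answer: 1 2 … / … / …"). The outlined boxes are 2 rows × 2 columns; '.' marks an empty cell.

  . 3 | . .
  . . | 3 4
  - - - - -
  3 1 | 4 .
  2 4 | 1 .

Step 1. [r1c4∈{1,2}] r1c4 is the only open cell in col 4 admitting 1, so r1c4=1.
Step 2. [r1c1∈{4}] r1c1 is down to just 4. So r1c1=4.
Step 3. [r4c4∈{3}] r4c4's peers cover all but 3. So r4c4=3.
Step 4. [r2c2∈{2}] nothing but 2 survives at r2c2 ⇒ r2c2=2.
Step 5. [r1c3∈{2}] only 2 remains possible at r1c3. So r1c3=2.
Step 6. [r3c4∈{2}] nothing but 2 survives at r3c4, so r3c4=2.
Step 7. [r2c1∈{1}] r2c1 is down to just 1, so r2c1=1.

Answer: 4 3 2 1 / 1 2 3 4 / 3 1 4 2 / 2 4 1 3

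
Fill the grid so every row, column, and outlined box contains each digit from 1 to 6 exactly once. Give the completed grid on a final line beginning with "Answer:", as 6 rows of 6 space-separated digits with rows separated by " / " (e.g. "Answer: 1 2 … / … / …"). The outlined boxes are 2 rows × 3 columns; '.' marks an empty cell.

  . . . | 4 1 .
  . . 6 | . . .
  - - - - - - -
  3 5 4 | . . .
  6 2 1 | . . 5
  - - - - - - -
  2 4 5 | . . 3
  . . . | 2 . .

Step 1. [r5c5∈{6}] r5c5 has the single candidate 6, so r5c5=6.
Step 2. [r2c6∈{2}] nothing but 2 survives at r2c6 ⇒ r2c6=2.
Step 3. [r2c4∈{3,5}] in col 4, 5 fits only at r2c4. So r2c4=5.
Step 4. [r1c2∈{3}] r1c2's peers cover all but 3 ⇒ r1c2=3.
Step 5. [r6c1∈{1}] only 1 remains possible at r6c1. So r6c1=1.
Step 6. [r3c6∈{1,6}] across col 6, 1 lands solely at r3c6, so r3c6=1.
Step 7. [r4c5∈{3,4}] across row 4, 4 lands solely at r4c5. So r4c5=4.
Step 8. [r6c5∈{5}] r6c5 has the single candidate 5 ⇒ r6c5=5.
Step 9. [r6c6∈{4}] r6c6 has the single candidate 4 ⇒ r6c6=4.
Step 10. [r2c2∈{1}] r2c2 has the single candidate 1. So r2c2=1.
Step 11. [r2c1∈{4}] r2c1 is down to just 4. So r2c1=4.
Step 12. [r2c5∈{3}] r2c5 has the single candidate 3, so r2c5=3.
Step 13. [r6c2∈{6}] r6c2 is down to just 6 ⇒ r6c2=6.
Step 14. [r1c3∈{2}] nothing but 2 survives at r1c3 ⇒ r1c3=2.
Step 15. [r3c4∈{6}] r3c4 has the single candidate 6. So r3c4=6.
Step 16. [r3c5∈{2}] r3c5's peers cover all but 2 ⇒ r3c5=2.
Step 17. [r6c3∈{3}] r6c3's peers cover all but 3, so r6c3=3.
Step 18. [r1c1∈{5}] r1c1's peers cover all but 5, so r1c1=5.
Step 19. [r5c4∈{1}] only 1 remains possible at r5c4, so r5c4=1.
Step 20. [r1c6∈{6}] nothing but 6 survives at r1c6 ⇒ r1c6=6.
Step 21. [r4c4∈{3}] r4c4 has the single candidate 3. So r4c4=3.

Answer: 5 3 2 4 1 6 / 4 1 6 5 3 2 / 3 5 4 6 2 1 / 6 2 1 3 4 5 / 2 4 5 1 6 3 / 1 6 3 2 5 4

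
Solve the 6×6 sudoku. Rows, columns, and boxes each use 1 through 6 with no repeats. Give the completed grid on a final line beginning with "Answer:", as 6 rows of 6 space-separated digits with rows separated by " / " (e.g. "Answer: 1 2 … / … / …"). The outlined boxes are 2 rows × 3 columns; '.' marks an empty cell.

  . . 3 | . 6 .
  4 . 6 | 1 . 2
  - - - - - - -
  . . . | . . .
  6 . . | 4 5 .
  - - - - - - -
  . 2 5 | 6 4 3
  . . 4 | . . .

Step 1. [r4c6∈{1}] r4c6 has the single candidate 1 ⇒ r4c6=1.
Step 2. [r1c4∈{5}] r1c4 is down to just 5, so r1c4=5.
Step 3. [r3c1∈{1,2,3,5}] 5 has one home in col 1: r3c1. So r3c1=5.
Step 4. [r6c5∈{1,2}] col 5 places 1 nowhere but r6c5. So r6c5=1.
Step 5. [r3c4∈{2,3}] r3c4 is the only open cell in col 4 admitting 3. So r3c4=3.
Step 6. [r3c3∈{1,2}] across col 3, 1 lands solely at r3c3 ⇒ r3c3=1.
Step 7. [r4c2∈{3}] nothing but 3 survives at r4c2, so r4c2=3.
Step 8. [r1c1∈{1,2}] row 1 places 2 nowhere but r1c1 ⇒ r1c1=2.
Step 9. [r4c3∈{2}] nothing but 2 survives at r4c3. So r4c3=2.
Step 10. [r3c5∈{2}] r3c5 is down to just 2, so r3c5=2.
Step 11. [r3c6∈{6}] nothing but 6 survives at r3c6, so r3c6=6.
Step 12. [r1c6∈{4}] r1c6 is down to just 4. So r1c6=4.
Step 13. [r6c6∈{5}] nothing but 5 survives at r6c6, so r6c6=5.
Step 14. [r6c2∈{6}] nothing but 6 survives at r6c2, so r6c2=6.
Step 15. [r5c1∈{1}] nothing but 1 survives at r5c1, so r5c1=1.
Step 16. [r2c2∈{5}] only 5 remains possible at r2c2. So r2c2=5.
Step 17. [r6c4∈{2}] nothing but 2 survives at r6c4 ⇒ r6c4=2.
Step 18. [r1c2∈{1}] r1c2 has the single candidate 1, so r1c2=1.
Step 19. [r6c1∈{3}] only 3 remains possible at r6c1. So r6c1=3.
Step 20. [r2c5∈{3}] r2c5's peers cover all but 3. So r2c5=3.
Step 21. [r3c2∈{4}] only 4 remains possible at r3c2, so r3c2=4.

Answer: 2 1 3 5 6 4 / 4 5 6 1 3 2 / 5 4 1 3 2 6 / 6 3 2 4 5 1 / 1 2 5 6 4 3 / 3 6 4 2 1 5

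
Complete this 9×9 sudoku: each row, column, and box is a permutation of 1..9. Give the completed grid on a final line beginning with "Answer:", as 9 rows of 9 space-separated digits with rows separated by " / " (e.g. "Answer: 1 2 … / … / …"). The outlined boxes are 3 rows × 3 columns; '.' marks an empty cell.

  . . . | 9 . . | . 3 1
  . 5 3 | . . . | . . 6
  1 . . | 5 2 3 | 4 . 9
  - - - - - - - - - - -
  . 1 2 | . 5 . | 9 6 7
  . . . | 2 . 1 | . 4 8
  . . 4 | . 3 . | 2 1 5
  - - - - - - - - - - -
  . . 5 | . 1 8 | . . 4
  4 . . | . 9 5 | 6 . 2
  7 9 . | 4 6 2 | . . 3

Step 1. [r1c6∈{4,6,7}] across box 2, 6 lands solely at r1c6 ⇒ r1c6=6.
Step 2. [r5c5∈{7}] r5c5 has the single candidate 7 ⇒ r5c5=7.
Step 3. [r7c7∈{7}] nothing but 7 survives at r7c7, so r7c7=7.
Step 4. [r2c7∈{8}] only 8 remains possible at r2c7. So r2c7=8.
Step 5. [r4c1∈{3,8}] row 4 places 3 nowhere but r4c1, so r4c1=3.
Step 6. [r5c2∈{6}] r5c2's peers cover all but 6, so r5c2=6.
Step 7. [r1c2∈{2,4,7,8}] col 2 places 4 nowhere but r1c2 ⇒ r1c2=4.
Step 8. [r8c8∈{8}] r8c8's peers cover all but 8. So r8c8=8.
Step 9. [r3c8∈{7}] r3c8 is down to just 7, so r3c8=7.
Step 10. [r3c2∈{8}] r3c2's peers cover all but 8 ⇒ r3c2=8.
Step 11. [r2c1∈{2,9}] row 2 places 9 nowhere but r2c1 ⇒ r2c1=9.
Step 12. [r8c4∈{3,7}] across row 8, 7 lands solely at r8c4. So r8c4=7.
Step 13. [r9c7∈{1,5}] in col 7, 1 fits only at r9c7 ⇒ r9c7=1.
Step 14. [r7c2∈{2,3}] r7c2 is the only open cell in col 2 admitting 2 ⇒ r7c2=2.
Step 15. [r6c1∈{8}] nothing but 8 survives at r6c1 ⇒ r6c1=8.
Step 16. [r4c6∈{4}] r4c6 is down to just 4, so r4c6=4.
Step 17. [r8c3∈{1}] only 1 remains possible at r8c3. So r8c3=1.
Step 18. [r2c6∈{7}] r2c6's peers cover all but 7. So r2c6=7.
Step 19. [r3c3∈{6}] r3c3 has the single candidate 6. So r3c3=6.
Step 20. [r1c3∈{7}] nothing but 7 survives at r1c3 ⇒ r1c3=7.
Step 21. [r1c5∈{8}] nothing but 8 survives at r1c5, so r1c5=8.
Step 22. [r1c1∈{2}] r1c1's peers cover all but 2, so r1c1=2.
Step 23. [r7c8∈{9}] nothing but 9 survives at r7c8 ⇒ r7c8=9.
Step 24. [r9c8∈{5}] r9c8 is down to just 5, so r9c8=5.
Step 25. [r6c2∈{7}] only 7 remains possible at r6c2 ⇒ r6c2=7.
Step 26. [r6c4∈{6}] r6c4 is down to just 6 ⇒ r6c4=6.
Step 27. [r5c1∈{5}] r5c1 is down to just 5 ⇒ r5c1=5.
Step 28. [r5c7∈{3}] r5c7 has the single candidate 3, so r5c7=3.
Step 29. [r2c5∈{4}] only 4 remains possible at r2c5, so r2c5=4.
Step 30. [r5c3∈{9}] nothing but 9 survives at r5c3 ⇒ r5c3=9.
Step 31. [r1c7∈{5}] r1c7 has the single candidate 5, so r1c7=5.
Step 32. [r9c3∈{8}] r9c3 is down to just 8 ⇒ r9c3=8.
Step 33. [r7c1∈{6}] only 6 remains possible at r7c1. So r7c1=6.
Step 34. [r7c4∈{3}] r7c4 has the single candidate 3. So r7c4=3.
Step 35. [r8c2∈{3}] only 3 remains possible at r8c2. So r8c2=3.
Step 36. [r4c4∈{8}] r4c4's peers cover all but 8. So r4c4=8.
Step 37. [r2c4∈{1}] r2c4's peers cover all but 1. So r2c4=1.
Step 38. [r2c8∈{2}] r2c8 has the single candidate 2, so r2c8=2.
Step 39. [r6c6∈{9}] r6c6's peers cover all but 9 ⇒ r6c6=9.

Answer: 2 4 7 9 8 6 5 3 1 / 9 5 3 1 4 7 8 2 6 / 1 8 6 5 2 3 4 7 9 / 3 1 2 8 5 4 9 6 7 / 5 6 9 2 7 1 3 4 8 / 8 7 4 6 3 9 2 1 5 / 6 2 5 3 1 8 7 9 4 / 4 3 1 7 9 5 6 8 2 / 7 9 8 4 6 2 1 5 3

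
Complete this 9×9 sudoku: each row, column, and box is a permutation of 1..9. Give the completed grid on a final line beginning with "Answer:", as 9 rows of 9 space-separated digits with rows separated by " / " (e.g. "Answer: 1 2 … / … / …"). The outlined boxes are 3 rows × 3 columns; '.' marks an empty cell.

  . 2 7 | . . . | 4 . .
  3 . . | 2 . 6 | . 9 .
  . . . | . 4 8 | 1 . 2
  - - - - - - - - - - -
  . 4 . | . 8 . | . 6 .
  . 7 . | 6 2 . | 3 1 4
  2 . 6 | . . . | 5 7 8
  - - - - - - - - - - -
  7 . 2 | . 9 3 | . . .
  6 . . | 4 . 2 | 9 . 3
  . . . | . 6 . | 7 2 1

Step 1. [r9c6∈{5}] r9c6's peers cover all but 5. So r9c6=5.
Step 2. [r4c4∈{1,3,5,7,9}] across box 5, 5 lands solely at r4c4 ⇒ r4c4=5.
Step 3. [r5c6∈{9}] only 9 remains possible at r5c6 ⇒ r5c6=9.
Step 4. [r1c6∈{1}] r1c6 has the single candidate 1 ⇒ r1c6=1.
Step 5. [r6c2∈{1,3,9}] r6c2 is the only open cell in row 6 admitting 9. So r6c2=9.
Step 6. [r9c4∈{8}] r9c4's peers cover all but 8 ⇒ r9c4=8.
Step 7. [r2c7∈{8}] r2c7 has the single candidate 8. So r2c7=8.
Step 8. [r7c4∈{1}] r7c4 is down to just 1 ⇒ r7c4=1.
Step 9. [r2c3∈{1,4,5}] r2c3 is the only open cell in row 2 admitting 4, so r2c3=4.
Step 10. [r3c4∈{3,7,9}] row 3 places 7 nowhere but r3c4. So r3c4=7.
Step 11. [r1c1∈{5,8,9}] across row 1, 8 lands solely at r1c1 ⇒ r1c1=8.
Step 12. [r2c5∈{5}] nothing but 5 survives at r2c5, so r2c5=5.
Step 13. [r1c5∈{3}] r1c5 is down to just 3, so r1c5=3.
Step 14. [r1c8∈{5}] r1c8 is down to just 5. So r1c8=5.
Step 15. [r8c8∈{8}] r8c8's peers cover all but 8. So r8c8=8.
Step 16. [r5c1∈{5}] r5c1's peers cover all but 5, so r5c1=5.
Step 17. [r7c9∈{5,6}] across col 9, 5 lands solely at r7c9. So r7c9=5.
Step 18. [r3c1∈{9}] r3c1 is down to just 9, so r3c1=9.
Step 19. [r4c3∈{1,3}] across row 4, 3 lands solely at r4c3, so r4c3=3.
Step 20. [r8c3∈{1,5}] 1 has one home in col 3: r8c3 ⇒ r8c3=1.
Step 21. [r3c2∈{5,6}] r3c2 is the only open cell in row 3 admitting 6 ⇒ r3c2=6.
Step 22. [r3c3∈{5}] only 5 remains possible at r3c3. So r3c3=5.
Step 23. [r4c7∈{2}] r4c7 has the single candidate 2. So r4c7=2.
Step 24. [r5c3∈{8}] r5c3 has the single candidate 8. So r5c3=8.
Step 25. [r2c2∈{1}] r2c2 is down to just 1. So r2c2=1.
Step 26. [r1c9∈{6}] nothing but 6 survives at r1c9. So r1c9=6.
Step 27. [r8c2∈{5}] only 5 remains possible at r8c2. So r8c2=5.
Step 28. [r4c1∈{1}] only 1 remains possible at r4c1. So r4c1=1.
Step 29. [r8c5∈{7}] r8c5 has the single candidate 7, so r8c5=7.
Step 30. [r7c8∈{4}] r7c8 is down to just 4 ⇒ r7c8=4.
Step 31. [r6c4∈{3}] r6c4 is down to just 3. So r6c4=3.
Step 32. [r4c6∈{7}] r4c6 is down to just 7, so r4c6=7.
Step 33. [r9c3∈{9}] only 9 remains possible at r9c3, so r9c3=9.
Step 34. [r7c2∈{8}] r7c2's peers cover all but 8, so r7c2=8.
Step 35. [r1c4∈{9}] only 9 remains possible at r1c4, so r1c4=9.
Step 36. [r7c7∈{6}] nothing but 6 survives at r7c7. So r7c7=6.
Step 37. [r4c9∈{9}] r4c9's peers cover all but 9, so r4c9=9.
Step 38. [r2c9∈{7}] r2c9's peers cover all but 7. So r2c9=7.
Step 39. [r3c8∈{3}] r3c8 has the single candidate 3, so r3c8=3.
Step 40. [r9c2∈{3}] nothing but 3 survives at r9c2. So r9c2=3.
Step 41. [r6c5∈{1}] only 1 remains possible at r6c5 ⇒ r6c5=1.
Step 42. [r6c6∈{4}] only 4 remains possible at r6c6, so r6c6=4.
Step 43. [r9c1∈{4}] only 4 remains possible at r9c1. So r9c1=4.

Answer: 8 2 7 9 3 1 4 5 6 / 3 1 4 2 5 6 8 9 7 / 9 6 5 7 4 8 1 3 2 / 1 4 3 5 8 7 2 6 9 / 5 7 8 6 2 9 3 1 4 / 2 9 6 3 1 4 5 7 8 / 7 8 2 1 9 3 6 4 5 / 6 5 1 4 7 2 9 8 3 / 4 3 9 8 6 5 7 2 1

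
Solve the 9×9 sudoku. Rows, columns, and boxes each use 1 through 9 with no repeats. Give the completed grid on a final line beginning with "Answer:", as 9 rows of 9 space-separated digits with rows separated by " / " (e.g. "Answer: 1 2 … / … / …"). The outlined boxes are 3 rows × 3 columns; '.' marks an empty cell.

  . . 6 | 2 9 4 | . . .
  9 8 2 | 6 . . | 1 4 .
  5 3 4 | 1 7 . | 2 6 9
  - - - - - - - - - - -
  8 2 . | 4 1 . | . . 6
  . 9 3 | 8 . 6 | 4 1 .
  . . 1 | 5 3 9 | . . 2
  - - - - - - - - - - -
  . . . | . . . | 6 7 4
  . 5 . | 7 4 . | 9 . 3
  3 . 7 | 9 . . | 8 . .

Step 1. [r5c9∈{5,7}] 5 has one home in row 5: r5c9, so r5c9=5.
Step 2. [r7c2∈{1}] r7c2's peers cover all but 1 ⇒ r7c2=1.
Step 3. [r7c5∈{2,5,8}] col 5 places 8 nowhere but r7c5, so r7c5=8.
Step 4. [r7c6∈{2,3,5}] r7c6 is the only open cell in row 7 admitting 5, so r7c6=5.
Step 5. [r6c7∈{7}] r6c7 has the single candidate 7 ⇒ r6c7=7.
Step 6. [r8c8∈{2}] only 2 remains possible at r8c8. So r8c8=2.
Step 7. [r1c7∈{3,5}] in col 7, 5 fits only at r1c7. So r1c7=5.
Step 8. [r1c2∈{7}] r1c2 has the single candidate 7, so r1c2=7.
Step 9. [r6c1∈{4,6}] r6c1 is the only open cell in col 1 admitting 4 ⇒ r6c1=4.
Step 10. [r9c5∈{2,6}] across col 5, 6 lands solely at r9c5. So r9c5=6.
Step 11. [r1c8∈{3,8}] across row 1, 3 lands solely at r1c8, so r1c8=3.
Step 12. [r9c9∈{1}] only 1 remains possible at r9c9, so r9c9=1.
Step 13. [r7c1∈{2}] nothing but 2 survives at r7c1. So r7c1=2.
Step 14. [r9c8∈{5}] only 5 remains possible at r9c8. So r9c8=5.
Step 15. [r3c6∈{8}] only 8 remains possible at r3c6. So r3c6=8.
Step 16. [r4c8∈{9}] r4c8 is down to just 9. So r4c8=9.
Step 17. [r6c2∈{6}] only 6 remains possible at r6c2 ⇒ r6c2=6.
Step 18. [r8c3∈{8}] r8c3's peers cover all but 8, so r8c3=8.
Step 19. [r8c1∈{6}] nothing but 6 survives at r8c1. So r8c1=6.
Step 20. [r4c6∈{7}] r4c6's peers cover all but 7 ⇒ r4c6=7.
Step 21. [r8c6∈{1}] nothing but 1 survives at r8c6, so r8c6=1.
Step 22. [r2c6∈{3}] r2c6's peers cover all but 3, so r2c6=3.
Step 23. [r9c6∈{2}] nothing but 2 survives at r9c6, so r9c6=2.
Step 24. [r5c5∈{2}] nothing but 2 survives at r5c5, so r5c5=2.
Step 25. [r7c4∈{3}] only 3 remains possible at r7c4. So r7c4=3.
Step 26. [r4c7∈{3}] r4c7 has the single candidate 3. So r4c7=3.
Step 27. [r9c2∈{4}] nothing but 4 survives at r9c2 ⇒ r9c2=4.
Step 28. [r1c9∈{8}] r1c9's peers cover all but 8 ⇒ r1c9=8.
Step 29. [r2c9∈{7}] only 7 remains possible at r2c9. So r2c9=7.
Step 30. [r2c5∈{5}] r2c5 is down to just 5 ⇒ r2c5=5.
Step 31. [r1c1∈{1}] r1c1 has the single candidate 1 ⇒ r1c1=1.
Step 32. [r5c1∈{7}] only 7 remains possible at r5c1. So r5c1=7.
Step 33. [r4c3∈{5}] r4c3 has the single candidate 5. So r4c3=5.
Step 34. [r6c8∈{8}] r6c8 is down to just 8, so r6c8=8.
Step 35. [r7c3∈{9}] nothing but 9 survives at r7c3 ⇒ r7c3=9.

Answer: 1 7 6 2 9 4 5 3 8 / 9 8 2 6 5 3 1 4 7 / 5 3 4 1 7 8 2 6 9 / 8 2 5 4 1 7 3 9 6 / 7 9 3 8 2 6 4 1 5 / 4 6 1 5 3 9 7 8 2 / 2 1 9 3 8 5 6 7 4 / 6 5 8 7 4 1 9 2 3 / 3 4 7 9 6 2 8 5 1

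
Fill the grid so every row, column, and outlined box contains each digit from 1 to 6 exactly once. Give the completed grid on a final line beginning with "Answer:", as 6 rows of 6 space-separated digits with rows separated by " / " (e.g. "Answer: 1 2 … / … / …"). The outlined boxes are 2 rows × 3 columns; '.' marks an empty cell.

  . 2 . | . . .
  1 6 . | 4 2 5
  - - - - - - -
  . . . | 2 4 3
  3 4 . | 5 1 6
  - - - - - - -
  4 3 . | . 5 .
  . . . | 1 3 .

Step 1. [r6c1∈{2,5,6}] in col 1, 2 fits only at r6c1 ⇒ r6c1=2.
Step 2. [r6c3∈{5,6}] 6 has one home in row 6: r6c3 ⇒ r6c3=6.
Step 3. [r1c3∈{3,4,5}] r1c3 is the only open cell in row 1 admitting 4. So r1c3=4.
Step 4. [r3c3∈{1,5}] r3c3 is the only open cell in col 3 admitting 5. So r3c3=5.
Step 5. [r1c5∈{6}] r1c5 is down to just 6, so r1c5=6.
Step 6. [r5c4∈{6}] only 6 remains possible at r5c4 ⇒ r5c4=6.
Step 7. [r3c1∈{6}] r3c1 has the single candidate 6. So r3c1=6.
Step 8. [r3c2∈{1}] only 1 remains possible at r3c2, so r3c2=1.
Step 9. [r1c6∈{1}] r1c6 is down to just 1, so r1c6=1.
Step 10. [r4c3∈{2}] r4c3 has the single candidate 2. So r4c3=2.
Step 11. [r5c6∈{2}] r5c6 has the single candidate 2 ⇒ r5c6=2.
Step 12. [r5c3∈{1}] r5c3 is down to just 1. So r5c3=1.
Step 13. [r1c1∈{5}] r1c1's peers cover all but 5. So r1c1=5.
Step 14. [r1c4∈{3}] r1c4 has the single candidate 3, so r1c4=3.
Step 15. [r2c3∈{3}] r2c3's peers cover all but 3. So r2c3=3.
Step 16. [r6c2∈{5}] r6c2 is down to just 5. So r6c2=5.
Step 17. [r6c6∈{4}] nothing but 4 survives at r6c6 ⇒ r6c6=4.

Answer: 5 2 4 3 6 1 / 1 6 3 4 2 5 / 6 1 5 2 4 3 / 3 4 2 5 1 6 / 4 3 1 6 5 2 / 2 5 6 1 3 4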